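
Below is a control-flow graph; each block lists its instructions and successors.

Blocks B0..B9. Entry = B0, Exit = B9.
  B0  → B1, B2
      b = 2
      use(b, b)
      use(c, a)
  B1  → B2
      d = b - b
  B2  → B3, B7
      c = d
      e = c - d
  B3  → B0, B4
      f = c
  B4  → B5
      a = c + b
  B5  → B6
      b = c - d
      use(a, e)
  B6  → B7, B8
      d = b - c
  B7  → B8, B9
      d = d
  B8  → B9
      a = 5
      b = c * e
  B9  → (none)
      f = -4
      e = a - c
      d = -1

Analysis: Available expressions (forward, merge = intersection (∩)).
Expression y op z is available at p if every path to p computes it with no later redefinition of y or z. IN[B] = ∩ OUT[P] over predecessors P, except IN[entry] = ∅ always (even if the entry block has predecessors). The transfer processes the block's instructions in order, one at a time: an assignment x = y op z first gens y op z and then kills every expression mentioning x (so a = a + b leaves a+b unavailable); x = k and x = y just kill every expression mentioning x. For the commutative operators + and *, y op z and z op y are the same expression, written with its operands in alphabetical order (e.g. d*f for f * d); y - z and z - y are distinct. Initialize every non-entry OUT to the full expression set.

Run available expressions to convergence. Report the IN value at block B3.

Answer: {c-d}

Derivation:
Converged values:
  B0:  IN={}  OUT={}
  B1:  IN={}  OUT={b-b}
  B2:  IN={}  OUT={c-d}
  B3:  IN={c-d}  OUT={c-d}
  B4:  IN={c-d}  OUT={b+c, c-d}
  B5:  IN={b+c, c-d}  OUT={c-d}
  B6:  IN={c-d}  OUT={b-c}
  B7:  IN={}  OUT={}
  B8:  IN={}  OUT={c*e}
  B9:  IN={}  OUT={a-c}

Merge at B3: IN[B3] = OUT[B2] = {c-d}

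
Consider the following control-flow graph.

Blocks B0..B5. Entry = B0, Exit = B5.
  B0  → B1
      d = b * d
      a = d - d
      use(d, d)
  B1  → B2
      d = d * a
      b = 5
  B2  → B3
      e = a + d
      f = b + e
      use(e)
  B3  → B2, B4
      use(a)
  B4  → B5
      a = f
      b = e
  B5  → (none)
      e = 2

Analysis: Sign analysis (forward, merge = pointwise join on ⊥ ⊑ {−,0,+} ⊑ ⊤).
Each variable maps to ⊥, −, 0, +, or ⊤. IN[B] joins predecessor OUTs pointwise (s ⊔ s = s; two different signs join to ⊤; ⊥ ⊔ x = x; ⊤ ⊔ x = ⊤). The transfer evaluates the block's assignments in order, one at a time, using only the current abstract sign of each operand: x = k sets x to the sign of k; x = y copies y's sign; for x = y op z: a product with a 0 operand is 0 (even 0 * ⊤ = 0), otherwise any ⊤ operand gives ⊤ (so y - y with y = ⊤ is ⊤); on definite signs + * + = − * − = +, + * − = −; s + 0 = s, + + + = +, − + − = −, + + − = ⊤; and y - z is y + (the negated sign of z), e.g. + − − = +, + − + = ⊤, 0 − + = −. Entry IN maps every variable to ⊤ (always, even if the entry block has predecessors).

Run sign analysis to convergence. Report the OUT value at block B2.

Converged values:
  B0:  IN=(all ⊤)  OUT=(all ⊤)
  B1:  IN=(all ⊤)  OUT={b:+; rest ⊤}
  B2:  IN={b:+; rest ⊤}  OUT={b:+; rest ⊤}
  B3:  IN={b:+; rest ⊤}  OUT={b:+; rest ⊤}
  B4:  IN={b:+; rest ⊤}  OUT=(all ⊤)
  B5:  IN=(all ⊤)  OUT={e:+; rest ⊤}

Merge at B2: IN[B2] = OUT[B1] ⊔ OUT[B3] = {a: ⊤, b: +, c: ⊤, d: ⊤, e: ⊤, f: ⊤}
Applying B2's transfer function to that IN value gives OUT[B2] (row B2 above).

Answer: {a: ⊤, b: +, c: ⊤, d: ⊤, e: ⊤, f: ⊤}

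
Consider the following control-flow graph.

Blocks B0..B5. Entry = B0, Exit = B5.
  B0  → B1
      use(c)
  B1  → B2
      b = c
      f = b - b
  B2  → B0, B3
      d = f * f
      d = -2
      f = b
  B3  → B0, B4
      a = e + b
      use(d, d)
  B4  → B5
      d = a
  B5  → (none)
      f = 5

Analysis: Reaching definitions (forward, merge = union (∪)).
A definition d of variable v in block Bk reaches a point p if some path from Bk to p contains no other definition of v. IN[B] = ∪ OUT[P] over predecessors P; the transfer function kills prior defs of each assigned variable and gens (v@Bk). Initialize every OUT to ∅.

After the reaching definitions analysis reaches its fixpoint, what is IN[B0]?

Answer: {a@B3, b@B1, d@B2, f@B2}

Working:
Fixpoint table:
  B0:   IN={a@B3, b@B1, d@B2, f@B2}   OUT={a@B3, b@B1, d@B2, f@B2}
  B1:   IN={a@B3, b@B1, d@B2, f@B2}   OUT={a@B3, b@B1, d@B2, f@B1}
  B2:   IN={a@B3, b@B1, d@B2, f@B1}   OUT={a@B3, b@B1, d@B2, f@B2}
  B3:   IN={a@B3, b@B1, d@B2, f@B2}   OUT={a@B3, b@B1, d@B2, f@B2}
  B4:   IN={a@B3, b@B1, d@B2, f@B2}   OUT={a@B3, b@B1, d@B4, f@B2}
  B5:   IN={a@B3, b@B1, d@B4, f@B2}   OUT={a@B3, b@B1, d@B4, f@B5}

Merge at B0 (entry node, so the boundary value {} is joined with the incoming edge(s)): IN[B0] = {} ⊔ OUT[B2] ⊔ OUT[B3] = {a@B3, b@B1, d@B2, f@B2}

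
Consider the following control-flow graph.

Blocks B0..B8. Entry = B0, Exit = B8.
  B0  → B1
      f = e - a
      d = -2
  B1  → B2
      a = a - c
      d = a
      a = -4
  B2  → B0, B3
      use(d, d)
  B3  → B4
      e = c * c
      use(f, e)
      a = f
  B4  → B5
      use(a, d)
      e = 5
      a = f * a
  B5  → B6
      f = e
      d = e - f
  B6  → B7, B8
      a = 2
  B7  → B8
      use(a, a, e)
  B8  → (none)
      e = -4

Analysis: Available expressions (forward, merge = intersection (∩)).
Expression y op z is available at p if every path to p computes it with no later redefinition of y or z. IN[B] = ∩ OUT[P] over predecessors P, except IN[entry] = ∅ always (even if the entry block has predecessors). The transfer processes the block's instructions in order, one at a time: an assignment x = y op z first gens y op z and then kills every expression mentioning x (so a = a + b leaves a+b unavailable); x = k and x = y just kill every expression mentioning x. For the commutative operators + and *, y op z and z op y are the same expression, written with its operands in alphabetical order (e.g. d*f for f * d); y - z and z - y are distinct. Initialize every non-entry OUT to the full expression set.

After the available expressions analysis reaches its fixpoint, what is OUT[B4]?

Answer: {c*c}

Working:
Fixpoint table:
  B0:   IN={}   OUT={e-a}
  B1:   IN={e-a}   OUT={}
  B2:   IN={}   OUT={}
  B3:   IN={}   OUT={c*c}
  B4:   IN={c*c}   OUT={c*c}
  B5:   IN={c*c}   OUT={c*c, e-f}
  B6:   IN={c*c, e-f}   OUT={c*c, e-f}
  B7:   IN={c*c, e-f}   OUT={c*c, e-f}
  B8:   IN={c*c, e-f}   OUT={c*c}

Merge at B4: IN[B4] = OUT[B3] = {c*c}
Applying B4's transfer function to that IN value gives OUT[B4] (row B4 above).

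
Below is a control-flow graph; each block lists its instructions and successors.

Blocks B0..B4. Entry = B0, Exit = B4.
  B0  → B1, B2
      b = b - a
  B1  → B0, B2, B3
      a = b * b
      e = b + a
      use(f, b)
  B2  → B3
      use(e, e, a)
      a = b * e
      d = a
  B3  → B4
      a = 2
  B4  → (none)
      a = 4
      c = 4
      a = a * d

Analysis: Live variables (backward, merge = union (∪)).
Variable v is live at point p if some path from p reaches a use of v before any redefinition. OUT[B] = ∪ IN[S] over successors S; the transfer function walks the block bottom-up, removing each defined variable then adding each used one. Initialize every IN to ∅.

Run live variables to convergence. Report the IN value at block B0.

Fixpoint table:
  B0:  IN={a, b, d, e, f}  OUT={a, b, d, e, f}
  B1:  IN={b, d, f}  OUT={a, b, d, e, f}
  B2:  IN={a, b, e}  OUT={d}
  B3:  IN={d}  OUT={d}
  B4:  IN={d}  OUT={}

Merge at B0: OUT[B0] = IN[B1] ⊔ IN[B2] = {a, b, d, e, f}
Applying B0's transfer function to that OUT value gives IN[B0] (row B0 above).

Answer: {a, b, d, e, f}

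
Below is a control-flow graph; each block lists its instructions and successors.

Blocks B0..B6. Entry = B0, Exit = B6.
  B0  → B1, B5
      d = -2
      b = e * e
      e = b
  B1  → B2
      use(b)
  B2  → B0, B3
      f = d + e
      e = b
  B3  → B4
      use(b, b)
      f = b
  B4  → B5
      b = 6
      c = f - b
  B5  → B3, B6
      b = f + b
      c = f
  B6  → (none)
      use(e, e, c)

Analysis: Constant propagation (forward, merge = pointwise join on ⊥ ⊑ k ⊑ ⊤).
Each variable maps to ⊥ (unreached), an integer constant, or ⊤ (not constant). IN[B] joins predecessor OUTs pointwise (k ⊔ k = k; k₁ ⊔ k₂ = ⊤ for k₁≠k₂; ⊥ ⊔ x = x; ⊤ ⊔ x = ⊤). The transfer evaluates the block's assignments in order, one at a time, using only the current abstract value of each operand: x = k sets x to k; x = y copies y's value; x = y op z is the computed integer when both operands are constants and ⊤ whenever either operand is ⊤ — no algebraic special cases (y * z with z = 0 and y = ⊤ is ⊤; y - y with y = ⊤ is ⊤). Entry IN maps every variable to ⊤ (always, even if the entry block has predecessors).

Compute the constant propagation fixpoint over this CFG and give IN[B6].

Answer: {a: ⊤, b: ⊤, c: ⊤, d: -2, e: ⊤, f: ⊤}

Working:
Converged values:
  B0:   IN=(all ⊤)   OUT={d:-2; rest ⊤}
  B1:   IN={d:-2; rest ⊤}   OUT={d:-2; rest ⊤}
  B2:   IN={d:-2; rest ⊤}   OUT={d:-2; rest ⊤}
  B3:   IN={d:-2; rest ⊤}   OUT={d:-2; rest ⊤}
  B4:   IN={d:-2; rest ⊤}   OUT={b:6, d:-2; rest ⊤}
  B5:   IN={d:-2; rest ⊤}   OUT={d:-2; rest ⊤}
  B6:   IN={d:-2; rest ⊤}   OUT={d:-2; rest ⊤}

Merge at B6: IN[B6] = OUT[B5] = {a: ⊤, b: ⊤, c: ⊤, d: -2, e: ⊤, f: ⊤}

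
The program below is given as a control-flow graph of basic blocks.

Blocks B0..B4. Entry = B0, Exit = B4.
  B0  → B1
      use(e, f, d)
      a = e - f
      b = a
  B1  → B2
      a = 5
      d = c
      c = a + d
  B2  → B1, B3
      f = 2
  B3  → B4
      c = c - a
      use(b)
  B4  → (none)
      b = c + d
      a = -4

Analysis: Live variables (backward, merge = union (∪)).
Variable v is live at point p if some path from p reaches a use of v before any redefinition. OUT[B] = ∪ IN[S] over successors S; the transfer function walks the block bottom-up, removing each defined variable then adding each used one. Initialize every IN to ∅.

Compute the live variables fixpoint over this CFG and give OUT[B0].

Answer: {b, c}

Trace:
Converged values:
  B0: | IN={c, d, e, f} | OUT={b, c}
  B1: | IN={b, c} | OUT={a, b, c, d}
  B2: | IN={a, b, c, d} | OUT={a, b, c, d}
  B3: | IN={a, b, c, d} | OUT={c, d}
  B4: | IN={c, d} | OUT={}

Merge at B0: OUT[B0] = IN[B1] = {b, c}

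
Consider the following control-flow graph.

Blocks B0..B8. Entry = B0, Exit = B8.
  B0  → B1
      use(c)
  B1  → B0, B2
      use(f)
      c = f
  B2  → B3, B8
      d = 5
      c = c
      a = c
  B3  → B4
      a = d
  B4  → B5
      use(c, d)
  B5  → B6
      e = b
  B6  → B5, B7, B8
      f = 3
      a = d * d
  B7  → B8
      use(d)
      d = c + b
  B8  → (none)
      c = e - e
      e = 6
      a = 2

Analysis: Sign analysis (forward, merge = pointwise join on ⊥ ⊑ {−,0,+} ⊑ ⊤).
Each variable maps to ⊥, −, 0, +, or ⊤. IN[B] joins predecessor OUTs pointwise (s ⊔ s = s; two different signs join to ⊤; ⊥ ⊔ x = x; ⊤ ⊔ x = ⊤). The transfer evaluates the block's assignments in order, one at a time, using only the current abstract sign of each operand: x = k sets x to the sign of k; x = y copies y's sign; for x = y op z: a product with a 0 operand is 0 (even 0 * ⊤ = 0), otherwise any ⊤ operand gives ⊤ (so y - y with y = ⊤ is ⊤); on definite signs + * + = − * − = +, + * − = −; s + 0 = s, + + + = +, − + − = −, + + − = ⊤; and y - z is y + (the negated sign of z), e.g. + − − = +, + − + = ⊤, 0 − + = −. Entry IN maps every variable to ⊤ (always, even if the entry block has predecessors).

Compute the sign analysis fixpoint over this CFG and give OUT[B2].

Fixpoint table:
  B0:  IN=(all ⊤)  OUT=(all ⊤)
  B1:  IN=(all ⊤)  OUT=(all ⊤)
  B2:  IN=(all ⊤)  OUT={d:+; rest ⊤}
  B3:  IN={d:+; rest ⊤}  OUT={a:+, d:+; rest ⊤}
  B4:  IN={a:+, d:+; rest ⊤}  OUT={a:+, d:+; rest ⊤}
  B5:  IN={a:+, d:+; rest ⊤}  OUT={a:+, d:+; rest ⊤}
  B6:  IN={a:+, d:+; rest ⊤}  OUT={a:+, d:+, f:+; rest ⊤}
  B7:  IN={a:+, d:+, f:+; rest ⊤}  OUT={a:+, f:+; rest ⊤}
  B8:  IN=(all ⊤)  OUT={a:+, e:+; rest ⊤}

Merge at B2: IN[B2] = OUT[B1] = {a: ⊤, b: ⊤, c: ⊤, d: ⊤, e: ⊤, f: ⊤}
Applying B2's transfer function to that IN value gives OUT[B2] (row B2 above).

Answer: {a: ⊤, b: ⊤, c: ⊤, d: +, e: ⊤, f: ⊤}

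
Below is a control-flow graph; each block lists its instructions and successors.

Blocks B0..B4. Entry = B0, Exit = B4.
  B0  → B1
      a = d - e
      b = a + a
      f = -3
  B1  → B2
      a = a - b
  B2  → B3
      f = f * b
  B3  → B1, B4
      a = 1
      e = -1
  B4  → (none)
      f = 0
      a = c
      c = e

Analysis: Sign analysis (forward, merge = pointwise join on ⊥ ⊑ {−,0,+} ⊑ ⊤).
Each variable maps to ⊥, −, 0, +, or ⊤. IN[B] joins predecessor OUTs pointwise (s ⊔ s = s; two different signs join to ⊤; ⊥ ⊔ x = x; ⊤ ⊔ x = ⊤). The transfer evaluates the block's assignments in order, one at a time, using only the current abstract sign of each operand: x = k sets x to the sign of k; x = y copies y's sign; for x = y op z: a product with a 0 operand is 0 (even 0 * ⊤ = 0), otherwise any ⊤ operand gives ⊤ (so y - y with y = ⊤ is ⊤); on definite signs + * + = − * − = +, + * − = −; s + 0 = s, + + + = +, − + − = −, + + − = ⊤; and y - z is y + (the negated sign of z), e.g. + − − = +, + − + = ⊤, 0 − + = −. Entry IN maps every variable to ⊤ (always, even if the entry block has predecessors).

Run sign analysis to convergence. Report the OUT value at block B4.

Answer: {a: ⊤, b: ⊤, c: -, d: ⊤, e: -, f: 0}

Derivation:
Fixpoint table:
  B0:   IN=(all ⊤)   OUT={f:-; rest ⊤}
  B1:   IN=(all ⊤)   OUT=(all ⊤)
  B2:   IN=(all ⊤)   OUT=(all ⊤)
  B3:   IN=(all ⊤)   OUT={a:+, e:-; rest ⊤}
  B4:   IN={a:+, e:-; rest ⊤}   OUT={c:-, e:-, f:0; rest ⊤}

Merge at B4: IN[B4] = OUT[B3] = {a: +, b: ⊤, c: ⊤, d: ⊤, e: -, f: ⊤}
Applying B4's transfer function to that IN value gives OUT[B4] (row B4 above).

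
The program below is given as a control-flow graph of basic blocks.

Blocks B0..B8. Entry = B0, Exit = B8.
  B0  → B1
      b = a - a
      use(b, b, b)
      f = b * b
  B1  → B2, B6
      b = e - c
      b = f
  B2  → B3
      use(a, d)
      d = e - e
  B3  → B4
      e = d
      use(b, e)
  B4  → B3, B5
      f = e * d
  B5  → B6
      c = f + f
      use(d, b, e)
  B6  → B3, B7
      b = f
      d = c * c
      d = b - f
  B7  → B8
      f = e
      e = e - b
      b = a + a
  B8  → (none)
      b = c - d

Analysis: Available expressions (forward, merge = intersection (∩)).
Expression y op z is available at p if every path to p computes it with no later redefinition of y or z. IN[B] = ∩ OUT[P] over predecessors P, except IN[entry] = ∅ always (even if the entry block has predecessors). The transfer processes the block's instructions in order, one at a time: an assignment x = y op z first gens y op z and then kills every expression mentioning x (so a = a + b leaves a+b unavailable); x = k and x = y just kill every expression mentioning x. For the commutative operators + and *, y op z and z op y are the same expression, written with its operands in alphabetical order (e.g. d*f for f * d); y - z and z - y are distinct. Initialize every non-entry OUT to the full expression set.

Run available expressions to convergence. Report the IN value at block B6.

Fixpoint table:
  B0: | IN={} | OUT={a-a, b*b}
  B1: | IN={a-a, b*b} | OUT={a-a, e-c}
  B2: | IN={a-a, e-c} | OUT={a-a, e-c, e-e}
  B3: | IN={a-a} | OUT={a-a}
  B4: | IN={a-a} | OUT={a-a, d*e}
  B5: | IN={a-a, d*e} | OUT={a-a, d*e, f+f}
  B6: | IN={a-a} | OUT={a-a, b-f, c*c}
  B7: | IN={a-a, b-f, c*c} | OUT={a+a, a-a, c*c}
  B8: | IN={a+a, a-a, c*c} | OUT={a+a, a-a, c*c, c-d}

Merge at B6: IN[B6] = OUT[B1] ∩ OUT[B5] = {a-a}

Answer: {a-a}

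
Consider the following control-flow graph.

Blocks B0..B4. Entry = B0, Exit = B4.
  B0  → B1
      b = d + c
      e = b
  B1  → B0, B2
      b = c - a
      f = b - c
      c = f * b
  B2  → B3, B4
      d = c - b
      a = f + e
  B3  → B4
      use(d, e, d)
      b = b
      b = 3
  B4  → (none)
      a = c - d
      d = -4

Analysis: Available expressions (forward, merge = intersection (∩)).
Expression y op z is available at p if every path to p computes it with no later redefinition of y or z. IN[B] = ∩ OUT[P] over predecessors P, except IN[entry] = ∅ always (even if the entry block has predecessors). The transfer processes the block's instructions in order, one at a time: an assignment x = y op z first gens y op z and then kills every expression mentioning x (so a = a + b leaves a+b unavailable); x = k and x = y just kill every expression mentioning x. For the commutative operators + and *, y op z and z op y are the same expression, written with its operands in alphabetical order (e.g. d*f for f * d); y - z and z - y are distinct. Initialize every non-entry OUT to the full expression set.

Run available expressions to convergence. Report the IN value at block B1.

Answer: {c+d}

Derivation:
Converged values:
  B0:   IN={}   OUT={c+d}
  B1:   IN={c+d}   OUT={b*f}
  B2:   IN={b*f}   OUT={b*f, c-b, e+f}
  B3:   IN={b*f, c-b, e+f}   OUT={e+f}
  B4:   IN={e+f}   OUT={e+f}

Merge at B1: IN[B1] = OUT[B0] = {c+d}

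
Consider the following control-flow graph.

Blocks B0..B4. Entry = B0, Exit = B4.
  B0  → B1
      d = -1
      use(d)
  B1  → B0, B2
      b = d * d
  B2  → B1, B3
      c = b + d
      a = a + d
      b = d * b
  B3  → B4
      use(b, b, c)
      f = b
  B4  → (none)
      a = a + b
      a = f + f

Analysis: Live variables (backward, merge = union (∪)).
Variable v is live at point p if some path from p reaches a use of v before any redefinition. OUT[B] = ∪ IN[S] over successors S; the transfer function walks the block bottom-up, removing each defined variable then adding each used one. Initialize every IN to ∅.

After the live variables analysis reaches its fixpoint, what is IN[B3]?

Converged values:
  B0:  IN={a}  OUT={a, d}
  B1:  IN={a, d}  OUT={a, b, d}
  B2:  IN={a, b, d}  OUT={a, b, c, d}
  B3:  IN={a, b, c}  OUT={a, b, f}
  B4:  IN={a, b, f}  OUT={}

Merge at B3: OUT[B3] = IN[B4] = {a, b, f}
Applying B3's transfer function to that OUT value gives IN[B3] (row B3 above).

Answer: {a, b, c}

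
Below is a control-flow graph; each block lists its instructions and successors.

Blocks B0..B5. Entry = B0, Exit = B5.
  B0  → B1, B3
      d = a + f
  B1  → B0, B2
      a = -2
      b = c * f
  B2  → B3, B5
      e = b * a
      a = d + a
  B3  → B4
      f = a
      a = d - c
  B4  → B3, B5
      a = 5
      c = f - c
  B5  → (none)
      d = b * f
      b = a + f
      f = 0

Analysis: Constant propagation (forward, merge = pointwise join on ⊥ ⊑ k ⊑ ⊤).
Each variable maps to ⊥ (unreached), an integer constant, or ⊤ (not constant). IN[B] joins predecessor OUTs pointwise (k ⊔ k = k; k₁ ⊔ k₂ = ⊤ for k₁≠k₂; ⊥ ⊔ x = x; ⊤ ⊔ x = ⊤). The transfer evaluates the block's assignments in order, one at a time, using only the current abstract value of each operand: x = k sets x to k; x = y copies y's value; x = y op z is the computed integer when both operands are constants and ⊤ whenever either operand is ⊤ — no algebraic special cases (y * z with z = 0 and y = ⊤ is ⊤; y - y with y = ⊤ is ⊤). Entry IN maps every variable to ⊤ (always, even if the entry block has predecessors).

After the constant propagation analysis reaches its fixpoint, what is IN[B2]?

Fixpoint table:
  B0:  IN=(all ⊤)  OUT=(all ⊤)
  B1:  IN=(all ⊤)  OUT={a:-2; rest ⊤}
  B2:  IN={a:-2; rest ⊤}  OUT=(all ⊤)
  B3:  IN=(all ⊤)  OUT=(all ⊤)
  B4:  IN=(all ⊤)  OUT={a:5; rest ⊤}
  B5:  IN=(all ⊤)  OUT={f:0; rest ⊤}

Merge at B2: IN[B2] = OUT[B1] = {a: -2, b: ⊤, c: ⊤, d: ⊤, e: ⊤, f: ⊤}

Answer: {a: -2, b: ⊤, c: ⊤, d: ⊤, e: ⊤, f: ⊤}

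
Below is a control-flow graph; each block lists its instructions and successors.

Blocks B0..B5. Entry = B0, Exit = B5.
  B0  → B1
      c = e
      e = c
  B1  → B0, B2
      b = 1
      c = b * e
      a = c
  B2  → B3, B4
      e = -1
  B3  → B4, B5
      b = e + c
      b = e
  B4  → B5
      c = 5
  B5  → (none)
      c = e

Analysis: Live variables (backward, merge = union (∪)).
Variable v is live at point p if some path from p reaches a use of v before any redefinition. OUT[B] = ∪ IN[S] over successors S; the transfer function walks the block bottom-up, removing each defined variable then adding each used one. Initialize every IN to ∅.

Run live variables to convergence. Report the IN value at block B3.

Converged values:
  B0:   IN={e}   OUT={e}
  B1:   IN={e}   OUT={c, e}
  B2:   IN={c}   OUT={c, e}
  B3:   IN={c, e}   OUT={e}
  B4:   IN={e}   OUT={e}
  B5:   IN={e}   OUT={}

Merge at B3: OUT[B3] = IN[B4] ⊔ IN[B5] = {e}
Applying B3's transfer function to that OUT value gives IN[B3] (row B3 above).

Answer: {c, e}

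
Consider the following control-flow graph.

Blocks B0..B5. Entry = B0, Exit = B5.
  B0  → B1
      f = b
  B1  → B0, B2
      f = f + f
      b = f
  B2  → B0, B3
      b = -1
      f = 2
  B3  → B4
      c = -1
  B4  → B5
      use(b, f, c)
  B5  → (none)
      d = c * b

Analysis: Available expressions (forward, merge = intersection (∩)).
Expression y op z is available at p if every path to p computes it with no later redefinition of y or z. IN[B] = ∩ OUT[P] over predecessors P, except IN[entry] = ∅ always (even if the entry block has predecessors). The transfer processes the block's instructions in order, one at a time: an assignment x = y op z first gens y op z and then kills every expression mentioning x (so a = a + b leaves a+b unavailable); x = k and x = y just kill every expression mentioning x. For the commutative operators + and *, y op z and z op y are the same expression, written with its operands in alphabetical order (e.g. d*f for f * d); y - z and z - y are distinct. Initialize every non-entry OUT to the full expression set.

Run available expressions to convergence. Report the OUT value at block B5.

Converged values:
  B0:  IN={}  OUT={}
  B1:  IN={}  OUT={}
  B2:  IN={}  OUT={}
  B3:  IN={}  OUT={}
  B4:  IN={}  OUT={}
  B5:  IN={}  OUT={b*c}

Merge at B5: IN[B5] = OUT[B4] = {}
Applying B5's transfer function to that IN value gives OUT[B5] (row B5 above).

Answer: {b*c}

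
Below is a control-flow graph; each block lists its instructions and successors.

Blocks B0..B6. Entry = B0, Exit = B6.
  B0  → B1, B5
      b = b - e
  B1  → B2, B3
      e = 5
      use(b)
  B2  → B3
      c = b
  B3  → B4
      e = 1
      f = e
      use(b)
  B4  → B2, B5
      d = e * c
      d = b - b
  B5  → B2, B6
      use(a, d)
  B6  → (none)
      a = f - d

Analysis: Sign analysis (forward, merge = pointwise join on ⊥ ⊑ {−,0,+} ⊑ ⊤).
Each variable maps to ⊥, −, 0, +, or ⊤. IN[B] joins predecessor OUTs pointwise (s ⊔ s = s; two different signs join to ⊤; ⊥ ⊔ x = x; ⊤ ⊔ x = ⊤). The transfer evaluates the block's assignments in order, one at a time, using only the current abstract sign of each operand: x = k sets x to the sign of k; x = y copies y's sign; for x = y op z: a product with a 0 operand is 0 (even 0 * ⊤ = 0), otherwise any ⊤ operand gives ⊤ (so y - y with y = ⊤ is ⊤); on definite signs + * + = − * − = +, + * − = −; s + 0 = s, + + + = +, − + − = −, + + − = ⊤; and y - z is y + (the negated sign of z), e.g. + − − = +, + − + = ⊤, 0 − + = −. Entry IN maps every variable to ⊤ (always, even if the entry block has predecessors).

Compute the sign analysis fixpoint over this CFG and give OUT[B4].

Answer: {a: ⊤, b: ⊤, c: ⊤, d: ⊤, e: +, f: +}

Trace:
Converged values:
  B0:  IN=(all ⊤)  OUT=(all ⊤)
  B1:  IN=(all ⊤)  OUT={e:+; rest ⊤}
  B2:  IN=(all ⊤)  OUT=(all ⊤)
  B3:  IN=(all ⊤)  OUT={e:+, f:+; rest ⊤}
  B4:  IN={e:+, f:+; rest ⊤}  OUT={e:+, f:+; rest ⊤}
  B5:  IN=(all ⊤)  OUT=(all ⊤)
  B6:  IN=(all ⊤)  OUT=(all ⊤)

Merge at B4: IN[B4] = OUT[B3] = {a: ⊤, b: ⊤, c: ⊤, d: ⊤, e: +, f: +}
Applying B4's transfer function to that IN value gives OUT[B4] (row B4 above).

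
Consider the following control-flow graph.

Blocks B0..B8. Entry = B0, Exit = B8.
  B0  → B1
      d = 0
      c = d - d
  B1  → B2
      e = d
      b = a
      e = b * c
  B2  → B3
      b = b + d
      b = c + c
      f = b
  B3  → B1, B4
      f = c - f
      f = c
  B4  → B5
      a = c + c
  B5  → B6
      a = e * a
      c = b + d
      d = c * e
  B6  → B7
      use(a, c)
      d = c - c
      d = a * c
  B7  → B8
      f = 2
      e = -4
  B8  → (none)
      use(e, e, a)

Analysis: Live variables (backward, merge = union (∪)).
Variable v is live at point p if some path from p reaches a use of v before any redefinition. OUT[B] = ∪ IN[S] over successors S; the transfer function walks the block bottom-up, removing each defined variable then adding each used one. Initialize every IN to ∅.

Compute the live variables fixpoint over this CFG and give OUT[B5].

Answer: {a, c}

Derivation:
Per-block solution:
  B0:   IN={a}   OUT={a, c, d}
  B1:   IN={a, c, d}   OUT={a, b, c, d, e}
  B2:   IN={a, b, c, d, e}   OUT={a, b, c, d, e, f}
  B3:   IN={a, b, c, d, e, f}   OUT={a, b, c, d, e}
  B4:   IN={b, c, d, e}   OUT={a, b, d, e}
  B5:   IN={a, b, d, e}   OUT={a, c}
  B6:   IN={a, c}   OUT={a}
  B7:   IN={a}   OUT={a, e}
  B8:   IN={a, e}   OUT={}

Merge at B5: OUT[B5] = IN[B6] = {a, c}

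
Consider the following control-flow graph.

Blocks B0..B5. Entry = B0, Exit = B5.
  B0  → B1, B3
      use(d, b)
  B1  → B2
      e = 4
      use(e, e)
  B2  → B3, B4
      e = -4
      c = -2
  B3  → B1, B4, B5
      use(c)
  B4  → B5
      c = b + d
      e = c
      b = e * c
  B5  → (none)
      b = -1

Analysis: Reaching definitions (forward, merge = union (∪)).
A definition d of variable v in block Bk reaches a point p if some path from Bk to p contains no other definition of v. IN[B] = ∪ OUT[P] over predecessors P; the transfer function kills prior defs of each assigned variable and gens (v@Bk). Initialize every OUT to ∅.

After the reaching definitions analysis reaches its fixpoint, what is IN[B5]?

Converged values:
  B0:   IN={}   OUT={}
  B1:   IN={c@B2, e@B2}   OUT={c@B2, e@B1}
  B2:   IN={c@B2, e@B1}   OUT={c@B2, e@B2}
  B3:   IN={c@B2, e@B2}   OUT={c@B2, e@B2}
  B4:   IN={c@B2, e@B2}   OUT={b@B4, c@B4, e@B4}
  B5:   IN={b@B4, c@B2, c@B4, e@B2, e@B4}   OUT={b@B5, c@B2, c@B4, e@B2, e@B4}

Merge at B5: IN[B5] = OUT[B3] ⊔ OUT[B4] = {b@B4, c@B2, c@B4, e@B2, e@B4}

Answer: {b@B4, c@B2, c@B4, e@B2, e@B4}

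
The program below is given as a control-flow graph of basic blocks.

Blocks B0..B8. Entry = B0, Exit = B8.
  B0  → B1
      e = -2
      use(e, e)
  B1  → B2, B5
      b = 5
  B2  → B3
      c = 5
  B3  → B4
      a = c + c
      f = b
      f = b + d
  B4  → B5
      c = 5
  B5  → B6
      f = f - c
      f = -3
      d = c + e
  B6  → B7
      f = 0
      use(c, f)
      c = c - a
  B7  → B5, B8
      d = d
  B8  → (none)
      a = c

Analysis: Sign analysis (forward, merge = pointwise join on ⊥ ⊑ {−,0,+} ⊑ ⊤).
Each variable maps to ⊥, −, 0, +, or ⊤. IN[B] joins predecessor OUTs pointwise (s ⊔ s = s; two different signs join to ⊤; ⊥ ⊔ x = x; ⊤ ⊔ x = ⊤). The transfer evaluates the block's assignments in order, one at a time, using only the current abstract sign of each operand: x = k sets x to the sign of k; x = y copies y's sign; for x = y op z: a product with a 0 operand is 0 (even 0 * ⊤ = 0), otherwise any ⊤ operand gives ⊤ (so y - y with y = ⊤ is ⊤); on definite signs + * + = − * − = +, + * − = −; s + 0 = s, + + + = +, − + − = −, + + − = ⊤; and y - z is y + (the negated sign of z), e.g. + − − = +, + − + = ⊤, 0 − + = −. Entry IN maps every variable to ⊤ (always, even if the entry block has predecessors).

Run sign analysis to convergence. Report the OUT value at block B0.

Per-block solution:
  B0:   IN=(all ⊤)   OUT={e:-; rest ⊤}
  B1:   IN={e:-; rest ⊤}   OUT={b:+, e:-; rest ⊤}
  B2:   IN={b:+, e:-; rest ⊤}   OUT={b:+, c:+, e:-; rest ⊤}
  B3:   IN={b:+, c:+, e:-; rest ⊤}   OUT={a:+, b:+, c:+, e:-; rest ⊤}
  B4:   IN={a:+, b:+, c:+, e:-; rest ⊤}   OUT={a:+, b:+, c:+, e:-; rest ⊤}
  B5:   IN={b:+, e:-; rest ⊤}   OUT={b:+, e:-, f:-; rest ⊤}
  B6:   IN={b:+, e:-, f:-; rest ⊤}   OUT={b:+, e:-, f:0; rest ⊤}
  B7:   IN={b:+, e:-, f:0; rest ⊤}   OUT={b:+, e:-, f:0; rest ⊤}
  B8:   IN={b:+, e:-, f:0; rest ⊤}   OUT={b:+, e:-, f:0; rest ⊤}

B0 is the boundary node: IN[B0] = {a: ⊤, b: ⊤, c: ⊤, d: ⊤, e: ⊤, f: ⊤}
Applying B0's transfer function to that IN value gives OUT[B0] (row B0 above).

Answer: {a: ⊤, b: ⊤, c: ⊤, d: ⊤, e: -, f: ⊤}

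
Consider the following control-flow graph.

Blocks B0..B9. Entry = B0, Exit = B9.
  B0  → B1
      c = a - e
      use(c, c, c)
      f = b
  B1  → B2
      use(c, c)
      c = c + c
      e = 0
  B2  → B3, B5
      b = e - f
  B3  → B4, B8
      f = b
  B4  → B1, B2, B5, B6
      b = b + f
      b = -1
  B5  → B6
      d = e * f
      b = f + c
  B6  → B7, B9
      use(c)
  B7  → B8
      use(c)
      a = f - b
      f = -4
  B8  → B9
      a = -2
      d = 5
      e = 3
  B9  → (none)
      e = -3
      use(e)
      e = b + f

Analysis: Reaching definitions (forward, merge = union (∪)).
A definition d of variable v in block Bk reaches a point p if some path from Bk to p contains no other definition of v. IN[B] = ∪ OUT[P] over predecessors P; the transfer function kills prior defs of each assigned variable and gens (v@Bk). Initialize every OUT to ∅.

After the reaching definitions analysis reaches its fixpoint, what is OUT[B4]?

Fixpoint table:
  B0: | IN={} | OUT={c@B0, f@B0}
  B1: | IN={b@B4, c@B0, c@B1, e@B1, f@B0, f@B3} | OUT={b@B4, c@B1, e@B1, f@B0, f@B3}
  B2: | IN={b@B4, c@B1, e@B1, f@B0, f@B3} | OUT={b@B2, c@B1, e@B1, f@B0, f@B3}
  B3: | IN={b@B2, c@B1, e@B1, f@B0, f@B3} | OUT={b@B2, c@B1, e@B1, f@B3}
  B4: | IN={b@B2, c@B1, e@B1, f@B3} | OUT={b@B4, c@B1, e@B1, f@B3}
  B5: | IN={b@B2, b@B4, c@B1, e@B1, f@B0, f@B3} | OUT={b@B5, c@B1, d@B5, e@B1, f@B0, f@B3}
  B6: | IN={b@B4, b@B5, c@B1, d@B5, e@B1, f@B0, f@B3} | OUT={b@B4, b@B5, c@B1, d@B5, e@B1, f@B0, f@B3}
  B7: | IN={b@B4, b@B5, c@B1, d@B5, e@B1, f@B0, f@B3} | OUT={a@B7, b@B4, b@B5, c@B1, d@B5, e@B1, f@B7}
  B8: | IN={a@B7, b@B2, b@B4, b@B5, c@B1, d@B5, e@B1, f@B3, f@B7} | OUT={a@B8, b@B2, b@B4, b@B5, c@B1, d@B8, e@B8, f@B3, f@B7}
  B9: | IN={a@B8, b@B2, b@B4, b@B5, c@B1, d@B5, d@B8, e@B1, e@B8, f@B0, f@B3, f@B7} | OUT={a@B8, b@B2, b@B4, b@B5, c@B1, d@B5, d@B8, e@B9, f@B0, f@B3, f@B7}

Merge at B4: IN[B4] = OUT[B3] = {b@B2, c@B1, e@B1, f@B3}
Applying B4's transfer function to that IN value gives OUT[B4] (row B4 above).

Answer: {b@B4, c@B1, e@B1, f@B3}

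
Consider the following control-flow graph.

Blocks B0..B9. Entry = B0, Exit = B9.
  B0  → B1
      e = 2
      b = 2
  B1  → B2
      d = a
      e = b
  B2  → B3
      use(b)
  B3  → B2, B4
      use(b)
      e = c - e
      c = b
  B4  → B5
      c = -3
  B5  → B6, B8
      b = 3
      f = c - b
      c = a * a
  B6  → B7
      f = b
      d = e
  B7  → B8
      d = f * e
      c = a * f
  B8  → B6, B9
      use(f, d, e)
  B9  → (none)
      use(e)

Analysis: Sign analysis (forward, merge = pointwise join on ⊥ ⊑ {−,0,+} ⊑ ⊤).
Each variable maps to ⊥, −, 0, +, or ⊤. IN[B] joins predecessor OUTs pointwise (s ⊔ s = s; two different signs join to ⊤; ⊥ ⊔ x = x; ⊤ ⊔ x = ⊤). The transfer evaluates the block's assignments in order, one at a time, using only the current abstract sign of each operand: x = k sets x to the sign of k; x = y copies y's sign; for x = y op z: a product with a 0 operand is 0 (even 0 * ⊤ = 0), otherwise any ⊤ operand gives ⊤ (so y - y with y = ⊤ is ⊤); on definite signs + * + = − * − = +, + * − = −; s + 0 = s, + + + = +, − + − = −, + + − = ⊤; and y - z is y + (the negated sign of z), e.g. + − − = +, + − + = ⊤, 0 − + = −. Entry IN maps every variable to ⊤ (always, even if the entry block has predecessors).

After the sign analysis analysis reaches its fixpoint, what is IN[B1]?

Converged values:
  B0:   IN=(all ⊤)   OUT={b:+, e:+; rest ⊤}
  B1:   IN={b:+, e:+; rest ⊤}   OUT={b:+, e:+; rest ⊤}
  B2:   IN={b:+; rest ⊤}   OUT={b:+; rest ⊤}
  B3:   IN={b:+; rest ⊤}   OUT={b:+, c:+; rest ⊤}
  B4:   IN={b:+, c:+; rest ⊤}   OUT={b:+, c:-; rest ⊤}
  B5:   IN={b:+, c:-; rest ⊤}   OUT={b:+, f:-; rest ⊤}
  B6:   IN={b:+; rest ⊤}   OUT={b:+, f:+; rest ⊤}
  B7:   IN={b:+, f:+; rest ⊤}   OUT={b:+, f:+; rest ⊤}
  B8:   IN={b:+; rest ⊤}   OUT={b:+; rest ⊤}
  B9:   IN={b:+; rest ⊤}   OUT={b:+; rest ⊤}

Merge at B1: IN[B1] = OUT[B0] = {a: ⊤, b: +, c: ⊤, d: ⊤, e: +, f: ⊤}

Answer: {a: ⊤, b: +, c: ⊤, d: ⊤, e: +, f: ⊤}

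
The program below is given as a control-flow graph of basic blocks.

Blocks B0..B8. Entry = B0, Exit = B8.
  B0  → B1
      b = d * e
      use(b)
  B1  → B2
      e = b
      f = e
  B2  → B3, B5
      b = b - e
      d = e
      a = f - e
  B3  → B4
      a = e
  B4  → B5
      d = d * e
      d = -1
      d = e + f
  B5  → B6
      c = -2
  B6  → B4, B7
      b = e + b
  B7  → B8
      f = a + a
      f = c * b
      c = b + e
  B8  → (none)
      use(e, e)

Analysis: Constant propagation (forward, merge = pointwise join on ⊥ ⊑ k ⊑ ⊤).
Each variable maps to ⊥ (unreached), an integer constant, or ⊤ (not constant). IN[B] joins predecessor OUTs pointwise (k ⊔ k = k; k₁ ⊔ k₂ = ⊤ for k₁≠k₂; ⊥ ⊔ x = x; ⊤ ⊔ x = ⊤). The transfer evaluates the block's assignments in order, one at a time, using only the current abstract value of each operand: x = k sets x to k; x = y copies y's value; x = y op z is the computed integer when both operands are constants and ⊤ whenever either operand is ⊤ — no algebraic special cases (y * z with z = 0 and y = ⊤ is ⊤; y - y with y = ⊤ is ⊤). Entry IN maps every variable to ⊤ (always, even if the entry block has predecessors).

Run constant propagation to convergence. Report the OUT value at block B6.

Per-block solution:
  B0:  IN=(all ⊤)  OUT=(all ⊤)
  B1:  IN=(all ⊤)  OUT=(all ⊤)
  B2:  IN=(all ⊤)  OUT=(all ⊤)
  B3:  IN=(all ⊤)  OUT=(all ⊤)
  B4:  IN=(all ⊤)  OUT=(all ⊤)
  B5:  IN=(all ⊤)  OUT={c:-2; rest ⊤}
  B6:  IN={c:-2; rest ⊤}  OUT={c:-2; rest ⊤}
  B7:  IN={c:-2; rest ⊤}  OUT=(all ⊤)
  B8:  IN=(all ⊤)  OUT=(all ⊤)

Merge at B6: IN[B6] = OUT[B5] = {a: ⊤, b: ⊤, c: -2, d: ⊤, e: ⊤, f: ⊤}
Applying B6's transfer function to that IN value gives OUT[B6] (row B6 above).

Answer: {a: ⊤, b: ⊤, c: -2, d: ⊤, e: ⊤, f: ⊤}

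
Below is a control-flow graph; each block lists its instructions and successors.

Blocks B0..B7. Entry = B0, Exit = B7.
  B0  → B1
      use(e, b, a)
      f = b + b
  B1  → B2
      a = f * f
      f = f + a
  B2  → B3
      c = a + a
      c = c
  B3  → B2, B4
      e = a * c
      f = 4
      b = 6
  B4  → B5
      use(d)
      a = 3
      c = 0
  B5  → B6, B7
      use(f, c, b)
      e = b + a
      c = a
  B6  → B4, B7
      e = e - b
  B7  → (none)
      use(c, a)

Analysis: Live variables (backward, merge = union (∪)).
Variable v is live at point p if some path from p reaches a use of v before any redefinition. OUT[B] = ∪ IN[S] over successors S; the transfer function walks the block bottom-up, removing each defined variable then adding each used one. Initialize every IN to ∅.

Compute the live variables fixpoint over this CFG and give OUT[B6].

Per-block solution:
  B0:  IN={a, b, d, e}  OUT={d, f}
  B1:  IN={d, f}  OUT={a, d}
  B2:  IN={a, d}  OUT={a, c, d}
  B3:  IN={a, c, d}  OUT={a, b, d, f}
  B4:  IN={b, d, f}  OUT={a, b, c, d, f}
  B5:  IN={a, b, c, d, f}  OUT={a, b, c, d, e, f}
  B6:  IN={a, b, c, d, e, f}  OUT={a, b, c, d, f}
  B7:  IN={a, c}  OUT={}

Merge at B6: OUT[B6] = IN[B4] ⊔ IN[B7] = {a, b, c, d, f}

Answer: {a, b, c, d, f}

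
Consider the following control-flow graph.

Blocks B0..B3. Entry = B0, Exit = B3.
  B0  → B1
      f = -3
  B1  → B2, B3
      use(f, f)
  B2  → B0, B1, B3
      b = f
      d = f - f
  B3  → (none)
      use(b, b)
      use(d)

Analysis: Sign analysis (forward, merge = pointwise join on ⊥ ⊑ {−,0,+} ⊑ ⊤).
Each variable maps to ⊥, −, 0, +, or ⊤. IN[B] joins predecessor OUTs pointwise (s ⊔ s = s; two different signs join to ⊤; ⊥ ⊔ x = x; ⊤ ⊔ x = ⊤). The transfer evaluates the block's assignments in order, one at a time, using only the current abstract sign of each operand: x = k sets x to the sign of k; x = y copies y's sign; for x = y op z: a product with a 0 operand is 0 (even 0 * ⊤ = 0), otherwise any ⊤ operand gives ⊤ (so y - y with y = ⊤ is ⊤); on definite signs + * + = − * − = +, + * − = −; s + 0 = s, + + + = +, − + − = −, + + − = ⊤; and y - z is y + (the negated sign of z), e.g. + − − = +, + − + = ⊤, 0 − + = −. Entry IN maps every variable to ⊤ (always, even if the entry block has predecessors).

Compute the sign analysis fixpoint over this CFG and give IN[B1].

Answer: {a: ⊤, b: ⊤, c: ⊤, d: ⊤, e: ⊤, f: -}

Derivation:
Converged values:
  B0: | IN=(all ⊤) | OUT={f:-; rest ⊤}
  B1: | IN={f:-; rest ⊤} | OUT={f:-; rest ⊤}
  B2: | IN={f:-; rest ⊤} | OUT={b:-, f:-; rest ⊤}
  B3: | IN={f:-; rest ⊤} | OUT={f:-; rest ⊤}

Merge at B1: IN[B1] = OUT[B0] ⊔ OUT[B2] = {a: ⊤, b: ⊤, c: ⊤, d: ⊤, e: ⊤, f: -}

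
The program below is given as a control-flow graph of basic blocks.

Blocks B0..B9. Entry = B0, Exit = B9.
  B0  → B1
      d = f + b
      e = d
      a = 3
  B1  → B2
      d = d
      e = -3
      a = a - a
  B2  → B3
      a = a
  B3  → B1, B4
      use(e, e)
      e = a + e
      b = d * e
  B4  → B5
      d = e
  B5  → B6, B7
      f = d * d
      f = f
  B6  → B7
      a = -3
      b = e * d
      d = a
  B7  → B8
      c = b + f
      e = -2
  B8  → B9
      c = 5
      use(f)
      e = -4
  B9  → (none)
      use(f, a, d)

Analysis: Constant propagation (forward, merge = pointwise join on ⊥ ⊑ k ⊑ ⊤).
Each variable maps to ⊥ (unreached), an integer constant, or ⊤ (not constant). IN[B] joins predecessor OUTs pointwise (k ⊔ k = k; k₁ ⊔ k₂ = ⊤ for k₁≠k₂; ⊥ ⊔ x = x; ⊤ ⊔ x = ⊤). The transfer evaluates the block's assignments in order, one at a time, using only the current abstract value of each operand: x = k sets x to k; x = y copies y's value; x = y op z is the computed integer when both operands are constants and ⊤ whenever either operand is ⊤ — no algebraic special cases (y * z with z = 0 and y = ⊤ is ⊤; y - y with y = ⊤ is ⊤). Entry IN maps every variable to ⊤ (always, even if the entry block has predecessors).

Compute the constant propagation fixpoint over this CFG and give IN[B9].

Answer: {a: ⊤, b: ⊤, c: 5, d: ⊤, e: -4, f: ⊤}

Derivation:
Fixpoint table:
  B0:   IN=(all ⊤)   OUT={a:3; rest ⊤}
  B1:   IN=(all ⊤)   OUT={e:-3; rest ⊤}
  B2:   IN={e:-3; rest ⊤}   OUT={e:-3; rest ⊤}
  B3:   IN={e:-3; rest ⊤}   OUT=(all ⊤)
  B4:   IN=(all ⊤)   OUT=(all ⊤)
  B5:   IN=(all ⊤)   OUT=(all ⊤)
  B6:   IN=(all ⊤)   OUT={a:-3, d:-3; rest ⊤}
  B7:   IN=(all ⊤)   OUT={e:-2; rest ⊤}
  B8:   IN={e:-2; rest ⊤}   OUT={c:5, e:-4; rest ⊤}
  B9:   IN={c:5, e:-4; rest ⊤}   OUT={c:5, e:-4; rest ⊤}

Merge at B9: IN[B9] = OUT[B8] = {a: ⊤, b: ⊤, c: 5, d: ⊤, e: -4, f: ⊤}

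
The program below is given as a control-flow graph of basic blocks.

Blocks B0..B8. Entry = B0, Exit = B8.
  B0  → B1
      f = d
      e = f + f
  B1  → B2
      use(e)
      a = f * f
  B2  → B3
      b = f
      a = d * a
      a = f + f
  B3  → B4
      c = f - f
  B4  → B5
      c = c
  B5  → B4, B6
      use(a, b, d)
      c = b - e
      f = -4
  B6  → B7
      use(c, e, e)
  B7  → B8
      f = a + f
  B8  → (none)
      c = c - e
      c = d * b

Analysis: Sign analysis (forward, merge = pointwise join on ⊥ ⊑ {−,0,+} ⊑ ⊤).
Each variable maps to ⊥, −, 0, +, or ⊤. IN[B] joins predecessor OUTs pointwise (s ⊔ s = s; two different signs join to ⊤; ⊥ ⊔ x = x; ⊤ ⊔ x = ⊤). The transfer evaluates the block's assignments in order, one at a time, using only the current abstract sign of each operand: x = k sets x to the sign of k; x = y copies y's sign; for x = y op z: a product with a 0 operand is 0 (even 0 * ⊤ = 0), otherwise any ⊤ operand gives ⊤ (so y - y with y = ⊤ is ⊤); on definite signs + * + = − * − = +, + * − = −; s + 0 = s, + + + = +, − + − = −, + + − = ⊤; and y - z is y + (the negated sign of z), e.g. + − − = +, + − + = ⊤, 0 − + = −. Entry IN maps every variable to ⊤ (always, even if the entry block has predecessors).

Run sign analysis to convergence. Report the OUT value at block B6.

Answer: {a: ⊤, b: ⊤, c: ⊤, d: ⊤, e: ⊤, f: -}

Derivation:
Converged values:
  B0: | IN=(all ⊤) | OUT=(all ⊤)
  B1: | IN=(all ⊤) | OUT=(all ⊤)
  B2: | IN=(all ⊤) | OUT=(all ⊤)
  B3: | IN=(all ⊤) | OUT=(all ⊤)
  B4: | IN=(all ⊤) | OUT=(all ⊤)
  B5: | IN=(all ⊤) | OUT={f:-; rest ⊤}
  B6: | IN={f:-; rest ⊤} | OUT={f:-; rest ⊤}
  B7: | IN={f:-; rest ⊤} | OUT=(all ⊤)
  B8: | IN=(all ⊤) | OUT=(all ⊤)

Merge at B6: IN[B6] = OUT[B5] = {a: ⊤, b: ⊤, c: ⊤, d: ⊤, e: ⊤, f: -}
Applying B6's transfer function to that IN value gives OUT[B6] (row B6 above).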